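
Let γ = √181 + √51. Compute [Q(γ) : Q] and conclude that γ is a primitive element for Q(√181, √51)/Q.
[Q(γ) : Q] = 4 (equivalently, Q(γ) = Q(√181, √51))

Obviously Q(γ) ⊆ Q(√181, √51), and [Q(√181, √51):Q] = 4 (since 181, 51 are distinct squarefree integers > 1 with 9231 not a perfect square). To show equality we compute the minimal polynomial of γ. From γ = √181 + √51: γ^2 = 181 + 2√(9231) + 51 = 232 + 2√(9231), so γ^2 - 232 = 2√(9231); squaring, (γ^2 - 232)^2 = 4·9231, i.e. γ^4 - 464γ^2 + 53824 - 36924 = 0, i.e. γ^4 - 464γ^2 + 16900 = 0. So γ is a root of x^4 - 464x^2 + 16900. This polynomial is irreducible over Q: it has no rational root (each ±√181 ± √51 is irrational), and any factorization into two quadratics over Q would force √(9231) ∈ Q (pairing opposite roots) or √181, √51 ∈ Q (other pairings), all impossible. Hence [Q(γ):Q] = 4 = [Q(√181, √51):Q], so Q(γ) = Q(√181, √51).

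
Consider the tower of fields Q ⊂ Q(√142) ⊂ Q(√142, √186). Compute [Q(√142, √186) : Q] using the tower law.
[Q(√142, √186) : Q] = 4

[Q(√142):Q] = 2 (min poly x^2 - 142, irreducible since 142 is squarefree > 1). For the top step, suppose √186 ∈ Q(√142), say √186 = c + d√142 with c, d ∈ Q. Squaring: 186 = c^2 + 142d^2 + 2cd√142. Since √142 ∉ Q this forces 2cd = 0. If d = 0 then √186 = c ∈ Q, contradicting 186 squarefree > 1. If c = 0 then 186 = 142d^2, so 142·186 = (142d)^2 is a perfect square in Q — but 142·186 = 26412 is not a perfect square (since 142 and 186 are distinct squarefree integers). Contradiction. Hence √186 ∉ Q(√142), so x^2 - 186 stays irreducible over Q(√142) and [Q(√142, √186) : Q(√142)] = 2. By the tower law, [Q(√142, √186) : Q] = 2 · 2 = 4.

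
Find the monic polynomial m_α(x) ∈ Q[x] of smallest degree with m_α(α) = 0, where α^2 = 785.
m_α(x) = x^2 - 785

α satisfies α^2 - 785 = 0, so x^2 - 785 annihilates α. Since d = 785 is squarefree and ≠ 1, it is not a perfect square in Q, so x^2 - 785 has no rational root and is therefore irreducible over Q (a degree-2 polynomial over a field is irreducible iff it has no root). Hence m_α(x) = x^2 - 785.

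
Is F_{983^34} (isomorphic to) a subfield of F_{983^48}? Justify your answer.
No: F_{983^34} is not a subfield of F_{983^48}

F_{p^m} embeds in F_{p^n} iff m | n. Here 34 ∤ 48 (since 48 = 1·34 + 14 with remainder 14 ≠ 0), so F_{983^34} is not a subfield of F_{983^48}. Equivalently: if it were, the tower law would give 34 = [F_{983^34}:F_983] dividing [F_{983^48}:F_983] = 48, contradiction.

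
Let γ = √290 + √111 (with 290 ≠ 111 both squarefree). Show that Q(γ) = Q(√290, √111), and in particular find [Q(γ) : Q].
[Q(γ) : Q] = 4 (equivalently, Q(γ) = Q(√290, √111))

Obviously Q(γ) ⊆ Q(√290, √111), and [Q(√290, √111):Q] = 4 (since 290, 111 are distinct squarefree integers > 1 with 32190 not a perfect square). To show equality we compute the minimal polynomial of γ. From γ = √290 + √111: γ^2 = 290 + 2√(32190) + 111 = 401 + 2√(32190), so γ^2 - 401 = 2√(32190); squaring, (γ^2 - 401)^2 = 4·32190, i.e. γ^4 - 802γ^2 + 160801 - 128760 = 0, i.e. γ^4 - 802γ^2 + 32041 = 0. So γ is a root of x^4 - 802x^2 + 32041. This polynomial is irreducible over Q: it has no rational root (each ±√290 ± √111 is irrational), and any factorization into two quadratics over Q would force √(32190) ∈ Q (pairing opposite roots) or √290, √111 ∈ Q (other pairings), all impossible. Hence [Q(γ):Q] = 4 = [Q(√290, √111):Q], so Q(γ) = Q(√290, √111).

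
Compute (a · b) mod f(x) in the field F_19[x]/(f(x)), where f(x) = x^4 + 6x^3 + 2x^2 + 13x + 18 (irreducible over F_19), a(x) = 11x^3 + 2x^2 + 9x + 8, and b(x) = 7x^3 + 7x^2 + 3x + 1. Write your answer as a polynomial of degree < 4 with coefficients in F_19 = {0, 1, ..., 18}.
a · b ≡ 9x^3 + 13x^2 + 5x + 5 (mod f(x))

Multiply in F_19[x]: a(x)·b(x) = (11x^3 + 2x^2 + 9x + 8)·(7x^3 + 7x^2 + 3x + 1) = x^6 + 15x^5 + 15x^4 + 3x^3 + 9x^2 + 14x + 8. This has degree ≥ 4, so divide by f(x) over F_19: x^6 + 15x^5 + 15x^4 + 3x^3 + 9x^2 + 14x + 8 = (x^2 + 9x + 16)·(x^4 + 6x^3 + 2x^2 + 13x + 18) + (9x^3 + 13x^2 + 5x + 5). Hence a·b ≡ 9x^3 + 13x^2 + 5x + 5 (mod f). (F_19[x]/(f) is a field with 19^4 = 130321 elements since f is irreducible of degree 4.)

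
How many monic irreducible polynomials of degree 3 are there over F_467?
There are 33949032 monic irreducible polynomials of degree 3 over F_467

Each element of F_{467^3} that lies in no proper subfield is a root of exactly one monic irreducible of degree 3 over F_467, and each such polynomial has 3 distinct roots in F_{467^3}. By Möbius inversion the count is N_467(3) = (1/3) Σ_{d|3} μ(3/d) · 467^d = (1/3)(μ(3)·467^1 + μ(1)·467^3) = 101847096/3 = 33949032.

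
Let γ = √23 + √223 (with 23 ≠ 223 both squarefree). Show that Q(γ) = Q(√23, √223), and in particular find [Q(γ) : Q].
[Q(γ) : Q] = 4 (equivalently, Q(γ) = Q(√23, √223))

Obviously Q(γ) ⊆ Q(√23, √223), and [Q(√23, √223):Q] = 4 (since 23, 223 are distinct squarefree integers > 1 with 5129 not a perfect square). To show equality we compute the minimal polynomial of γ. From γ = √23 + √223: γ^2 = 23 + 2√(5129) + 223 = 246 + 2√(5129), so γ^2 - 246 = 2√(5129); squaring, (γ^2 - 246)^2 = 4·5129, i.e. γ^4 - 492γ^2 + 60516 - 20516 = 0, i.e. γ^4 - 492γ^2 + 40000 = 0. So γ is a root of x^4 - 492x^2 + 40000. This polynomial is irreducible over Q: it has no rational root (each ±√23 ± √223 is irrational), and any factorization into two quadratics over Q would force √(5129) ∈ Q (pairing opposite roots) or √23, √223 ∈ Q (other pairings), all impossible. Hence [Q(γ):Q] = 4 = [Q(√23, √223):Q], so Q(γ) = Q(√23, √223).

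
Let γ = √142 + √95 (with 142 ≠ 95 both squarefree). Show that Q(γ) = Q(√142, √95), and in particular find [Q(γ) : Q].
[Q(γ) : Q] = 4 (equivalently, Q(γ) = Q(√142, √95))

Obviously Q(γ) ⊆ Q(√142, √95), and [Q(√142, √95):Q] = 4 (since 142, 95 are distinct squarefree integers > 1 with 13490 not a perfect square). To show equality we compute the minimal polynomial of γ. From γ = √142 + √95: γ^2 = 142 + 2√(13490) + 95 = 237 + 2√(13490), so γ^2 - 237 = 2√(13490); squaring, (γ^2 - 237)^2 = 4·13490, i.e. γ^4 - 474γ^2 + 56169 - 53960 = 0, i.e. γ^4 - 474γ^2 + 2209 = 0. So γ is a root of x^4 - 474x^2 + 2209. This polynomial is irreducible over Q: it has no rational root (each ±√142 ± √95 is irrational), and any factorization into two quadratics over Q would force √(13490) ∈ Q (pairing opposite roots) or √142, √95 ∈ Q (other pairings), all impossible. Hence [Q(γ):Q] = 4 = [Q(√142, √95):Q], so Q(γ) = Q(√142, √95).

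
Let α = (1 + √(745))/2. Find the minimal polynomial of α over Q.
m_α(x) = x^2 - x - 186

From 2α - 1 = √(745), squaring gives (2α - 1)^2 = 745, i.e. 4α^2 - 4α + 1 = 745, so α^2 - α + (1 - 745)/4 = 0. Since 745 ≡ 1 (mod 4), (1 - 745)/4 = -186 ∈ Z. The polynomial x^2 - x - 186 has discriminant 1 - 4·(-186) = 745, which is not a perfect square in Q (d = 745 is squarefree and ≠ 1), so x^2 - x - 186 is irreducible over Q. It is the minimal polynomial of α.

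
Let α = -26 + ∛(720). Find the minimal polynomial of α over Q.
m_α(x) = x^3 + 78x^2 + 2028x + 16856

Set β = α + 26 = ∛(720), so β^3 = 720. Then (α + 26)^3 - 720 = 0, i.e. α is a root of g(x) = (x + 26)^3 - 720 = x^3 + 78x^2 + 2028x + 16856. Since g(x) = h(x + 26) where h(x) = x^3 - 720, and h is irreducible over Q (because 720 is not a perfect cube, so h has no rational root, and a monic cubic with no rational root is irreducible), g is also irreducible (irreducibility is preserved under the substitution x → x + 26). Hence m_α(x) = x^3 + 78x^2 + 2028x + 16856.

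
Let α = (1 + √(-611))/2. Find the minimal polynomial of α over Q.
m_α(x) = x^2 - x + 153

From 2α - 1 = √(-611), squaring gives (2α - 1)^2 = -611, i.e. 4α^2 - 4α + 1 = -611, so α^2 - α + (1 + 611)/4 = 0. Since -611 ≡ 1 (mod 4), (1 + 611)/4 = 153 ∈ Z. The polynomial x^2 - x + 153 has discriminant 1 - 4·(153) = -611, which is not a perfect square in Q (d = -611 is squarefree and ≠ 1), so x^2 - x + 153 is irreducible over Q. It is the minimal polynomial of α.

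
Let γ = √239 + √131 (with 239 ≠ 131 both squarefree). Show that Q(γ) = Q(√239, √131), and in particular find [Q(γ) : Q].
[Q(γ) : Q] = 4 (equivalently, Q(γ) = Q(√239, √131))

Obviously Q(γ) ⊆ Q(√239, √131), and [Q(√239, √131):Q] = 4 (since 239, 131 are distinct squarefree integers > 1 with 31309 not a perfect square). To show equality we compute the minimal polynomial of γ. From γ = √239 + √131: γ^2 = 239 + 2√(31309) + 131 = 370 + 2√(31309), so γ^2 - 370 = 2√(31309); squaring, (γ^2 - 370)^2 = 4·31309, i.e. γ^4 - 740γ^2 + 136900 - 125236 = 0, i.e. γ^4 - 740γ^2 + 11664 = 0. So γ is a root of x^4 - 740x^2 + 11664. This polynomial is irreducible over Q: it has no rational root (each ±√239 ± √131 is irrational), and any factorization into two quadratics over Q would force √(31309) ∈ Q (pairing opposite roots) or √239, √131 ∈ Q (other pairings), all impossible. Hence [Q(γ):Q] = 4 = [Q(√239, √131):Q], so Q(γ) = Q(√239, √131).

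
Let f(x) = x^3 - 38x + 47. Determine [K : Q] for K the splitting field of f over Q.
[K : Q] = 6

By the rational root test, any rational root of the monic integer polynomial f(x) = x^3 - 38x + 47 must be an integer dividing the constant term 47, i.e. one of ±{1, 47}. Evaluating: f(1) = 10, f(-1) = 84, f(47) = 102084, f(-47) = -101990; none is 0, so f has no rational root and is therefore irreducible over Q (a cubic with no linear factor over a field is irreducible). For an irreducible cubic, the Galois group is A_3 or S_3 according as the discriminant disc(f) = -4a^3 - 27b^2 = -4·(-38)^3 - 27·(47)^2 = 159845 is or is not a square in Q. Here disc(f) = 159845 is not a perfect square in Q, so the Galois group of f over Q is not contained in A_3 and must be all of S_3. The splitting field has degree |S_3| = 6 over Q, so [K : Q] = 6.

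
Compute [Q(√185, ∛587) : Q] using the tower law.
[Q(√185, ∛587) : Q] = 6

Let L = Q(√185, ∛587). Since Q(√185) ⊂ L and [Q(√185):Q] = 2, the tower law gives 2 | [L:Q]. Likewise Q(∛587) ⊂ L with [Q(∛587):Q] = 3 (because 587 is not a perfect cube), so 3 | [L:Q]. As gcd(2,3) = 1, [L:Q] is divisible by 6. Conversely L is generated over Q by √185 and ∛587, so [L:Q] ≤ 2·3 = 6. Therefore [Q(√185, ∛587) : Q] = 6.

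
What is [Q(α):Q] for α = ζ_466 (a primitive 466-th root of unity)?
[Q(α):Q] = 232

The minimal polynomial of ζ_466 over Q is the 466-th cyclotomic polynomial Φ_466(x), which is irreducible over Q and has degree φ(466) = 232. Hence [Q(α):Q] = φ(466) = 232.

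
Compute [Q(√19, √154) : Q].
[Q(√19, √154) : Q] = 4

[Q(√19):Q] = 2 (min poly x^2 - 19, irreducible since 19 is squarefree > 1). For the top step, suppose √154 ∈ Q(√19), say √154 = c + d√19 with c, d ∈ Q. Squaring: 154 = c^2 + 19d^2 + 2cd√19. Since √19 ∉ Q this forces 2cd = 0. If d = 0 then √154 = c ∈ Q, contradicting 154 squarefree > 1. If c = 0 then 154 = 19d^2, so 19·154 = (19d)^2 is a perfect square in Q — but 19·154 = 2926 is not a perfect square (since 19 and 154 are distinct squarefree integers). Contradiction. Hence √154 ∉ Q(√19), so x^2 - 154 stays irreducible over Q(√19) and [Q(√19, √154) : Q(√19)] = 2. By the tower law, [Q(√19, √154) : Q] = 2 · 2 = 4.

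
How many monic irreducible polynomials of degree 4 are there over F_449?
There are 10160690400 monic irreducible polynomials of degree 4 over F_449

Each element of F_{449^4} that lies in no proper subfield is a root of exactly one monic irreducible of degree 4 over F_449, and each such polynomial has 4 distinct roots in F_{449^4}. By Möbius inversion the count is N_449(4) = (1/4) Σ_{d|4} μ(4/d) · 449^d = (1/4)(μ(4)·449^1 + μ(2)·449^2 + μ(1)·449^4) = 40642761600/4 = 10160690400.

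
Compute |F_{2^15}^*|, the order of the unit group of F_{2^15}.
|F_{2^15}^*| = 32767

F_{2^15} has 2^15 = 32768 elements; its multiplicative group consists of all nonzero elements, so |F_{2^15}^*| = 32768 - 1 = 32767. (It is cyclic since any finite subgroup of the multiplicative group of a field is cyclic.)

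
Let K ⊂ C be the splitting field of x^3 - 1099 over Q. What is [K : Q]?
[K : Q] = 6

The roots of x^3 - 1099 are ∛1099, ω∛1099, ω^2∛1099 where ω = e^(2πi/3) is a primitive cube root of unity, so K = Q(∛1099, ω). Now [Q(∛1099):Q] = 3 (since 1099 is not a perfect cube, x^3 - 1099 is irreducible) and [Q(ω):Q] = 2. Both 2 and 3 divide [K:Q], and [K:Q] ≤ 3·2 = 6, so [K:Q] = 6. (Equivalently: Q(∛1099) ⊂ R but ω ∉ R, so [K : Q(∛1099)] = 2.)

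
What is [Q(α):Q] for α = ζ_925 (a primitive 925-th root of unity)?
[Q(α):Q] = 720

The minimal polynomial of ζ_925 over Q is the 925-th cyclotomic polynomial Φ_925(x), which is irreducible over Q and has degree φ(925) = 720. Hence [Q(α):Q] = φ(925) = 720.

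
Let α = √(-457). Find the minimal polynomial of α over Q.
m_α(x) = x^2 + 457

α satisfies α^2 + 457 = 0, so x^2 + 457 annihilates α. Since d = -457 is squarefree and ≠ 1, it is not a perfect square in Q, so x^2 + 457 has no rational root and is therefore irreducible over Q (a degree-2 polynomial over a field is irreducible iff it has no root). Hence m_α(x) = x^2 + 457.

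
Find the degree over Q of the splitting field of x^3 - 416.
[K : Q] = 6

The roots of x^3 - 416 are ∛416, ω∛416, ω^2∛416 where ω = e^(2πi/3) is a primitive cube root of unity, so K = Q(∛416, ω). Now [Q(∛416):Q] = 3 (since 416 is not a perfect cube, x^3 - 416 is irreducible) and [Q(ω):Q] = 2. Both 2 and 3 divide [K:Q], and [K:Q] ≤ 3·2 = 6, so [K:Q] = 6. (Equivalently: Q(∛416) ⊂ R but ω ∉ R, so [K : Q(∛416)] = 2.)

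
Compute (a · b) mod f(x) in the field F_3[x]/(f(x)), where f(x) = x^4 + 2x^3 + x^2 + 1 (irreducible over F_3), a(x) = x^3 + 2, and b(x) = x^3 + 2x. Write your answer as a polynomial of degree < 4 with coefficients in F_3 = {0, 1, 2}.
a · b ≡ 1 (mod f(x))

Multiply in F_3[x]: a(x)·b(x) = (x^3 + 2)·(x^3 + 2x) = x^6 + 2x^4 + 2x^3 + x. This has degree ≥ 4, so divide by f(x) over F_3: x^6 + 2x^4 + 2x^3 + x = (x^2 + x + 2)·(x^4 + 2x^3 + x^2 + 1) + (1). Hence a·b ≡ 1 (mod f). (F_3[x]/(f) is a field with 3^4 = 81 elements since f is irreducible of degree 4.)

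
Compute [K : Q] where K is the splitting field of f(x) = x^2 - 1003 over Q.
[K : Q] = 2

f(x) = x^2 - 1003 factors as (x - √1003)(x + √1003). The splitting field is K = Q(√1003). Since 1003 is squarefree and > 1, it is not a perfect square, so x^2 - 1003 is irreducible over Q and [Q(√1003) : Q] = 2. Hence [K : Q] = 2.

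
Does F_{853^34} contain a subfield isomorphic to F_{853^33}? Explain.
No: F_{853^33} is not a subfield of F_{853^34}

F_{p^m} embeds in F_{p^n} iff m | n. Here 33 ∤ 34 (since 34 = 1·33 + 1 with remainder 1 ≠ 0), so F_{853^33} is not a subfield of F_{853^34}. Equivalently: if it were, the tower law would give 33 = [F_{853^33}:F_853] dividing [F_{853^34}:F_853] = 34, contradiction.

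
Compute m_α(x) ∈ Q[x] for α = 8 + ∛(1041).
m_α(x) = x^3 - 24x^2 + 192x - 1553

Set β = α - 8 = ∛(1041), so β^3 = 1041. Then (α - 8)^3 - 1041 = 0, i.e. α is a root of g(x) = (x - 8)^3 - 1041 = x^3 - 24x^2 + 192x - 1553. Since g(x) = h(x - 8) where h(x) = x^3 - 1041, and h is irreducible over Q (because 1041 is not a perfect cube, so h has no rational root, and a monic cubic with no rational root is irreducible), g is also irreducible (irreducibility is preserved under the substitution x → x - 8). Hence m_α(x) = x^3 - 24x^2 + 192x - 1553.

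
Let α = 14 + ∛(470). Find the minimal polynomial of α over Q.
m_α(x) = x^3 - 42x^2 + 588x - 3214

Set β = α - 14 = ∛(470), so β^3 = 470. Then (α - 14)^3 - 470 = 0, i.e. α is a root of g(x) = (x - 14)^3 - 470 = x^3 - 42x^2 + 588x - 3214. Since g(x) = h(x - 14) where h(x) = x^3 - 470, and h is irreducible over Q (because 470 is not a perfect cube, so h has no rational root, and a monic cubic with no rational root is irreducible), g is also irreducible (irreducibility is preserved under the substitution x → x - 14). Hence m_α(x) = x^3 - 42x^2 + 588x - 3214.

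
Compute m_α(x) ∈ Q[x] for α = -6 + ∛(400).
m_α(x) = x^3 + 18x^2 + 108x - 184

Set β = α + 6 = ∛(400), so β^3 = 400. Then (α + 6)^3 - 400 = 0, i.e. α is a root of g(x) = (x + 6)^3 - 400 = x^3 + 18x^2 + 108x - 184. Since g(x) = h(x + 6) where h(x) = x^3 - 400, and h is irreducible over Q (because 400 is not a perfect cube, so h has no rational root, and a monic cubic with no rational root is irreducible), g is also irreducible (irreducibility is preserved under the substitution x → x + 6). Hence m_α(x) = x^3 + 18x^2 + 108x - 184.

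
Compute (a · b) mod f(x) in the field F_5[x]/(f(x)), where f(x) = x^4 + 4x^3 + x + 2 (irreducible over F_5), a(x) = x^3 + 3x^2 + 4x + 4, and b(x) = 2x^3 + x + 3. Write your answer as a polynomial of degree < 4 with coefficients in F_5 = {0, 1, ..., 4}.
a · b ≡ 4x^3 + x^2 + 3x + 3 (mod f(x))

Multiply in F_5[x]: a(x)·b(x) = (x^3 + 3x^2 + 4x + 4)·(2x^3 + x + 3) = 2x^6 + x^5 + 4x^4 + 4x^3 + 3x^2 + x + 2. This has degree ≥ 4, so divide by f(x) over F_5: 2x^6 + x^5 + 4x^4 + 4x^3 + 3x^2 + x + 2 = (2x^2 + 3x + 2)·(x^4 + 4x^3 + x + 2) + (4x^3 + x^2 + 3x + 3). Hence a·b ≡ 4x^3 + x^2 + 3x + 3 (mod f). (F_5[x]/(f) is a field with 5^4 = 625 elements since f is irreducible of degree 4.)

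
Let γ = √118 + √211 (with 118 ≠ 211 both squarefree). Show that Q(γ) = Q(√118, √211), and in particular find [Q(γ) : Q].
[Q(γ) : Q] = 4 (equivalently, Q(γ) = Q(√118, √211))

Obviously Q(γ) ⊆ Q(√118, √211), and [Q(√118, √211):Q] = 4 (since 118, 211 are distinct squarefree integers > 1 with 24898 not a perfect square). To show equality we compute the minimal polynomial of γ. From γ = √118 + √211: γ^2 = 118 + 2√(24898) + 211 = 329 + 2√(24898), so γ^2 - 329 = 2√(24898); squaring, (γ^2 - 329)^2 = 4·24898, i.e. γ^4 - 658γ^2 + 108241 - 99592 = 0, i.e. γ^4 - 658γ^2 + 8649 = 0. So γ is a root of x^4 - 658x^2 + 8649. This polynomial is irreducible over Q: it has no rational root (each ±√118 ± √211 is irrational), and any factorization into two quadratics over Q would force √(24898) ∈ Q (pairing opposite roots) or √118, √211 ∈ Q (other pairings), all impossible. Hence [Q(γ):Q] = 4 = [Q(√118, √211):Q], so Q(γ) = Q(√118, √211).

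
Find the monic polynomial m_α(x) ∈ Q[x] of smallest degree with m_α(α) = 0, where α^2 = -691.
m_α(x) = x^2 + 691

α satisfies α^2 + 691 = 0, so x^2 + 691 annihilates α. Since d = -691 is squarefree and ≠ 1, it is not a perfect square in Q, so x^2 + 691 has no rational root and is therefore irreducible over Q (a degree-2 polynomial over a field is irreducible iff it has no root). Hence m_α(x) = x^2 + 691.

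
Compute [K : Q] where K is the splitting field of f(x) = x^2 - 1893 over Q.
[K : Q] = 2

f(x) = x^2 - 1893 factors as (x - √1893)(x + √1893). The splitting field is K = Q(√1893). Since 1893 is squarefree and > 1, it is not a perfect square, so x^2 - 1893 is irreducible over Q and [Q(√1893) : Q] = 2. Hence [K : Q] = 2.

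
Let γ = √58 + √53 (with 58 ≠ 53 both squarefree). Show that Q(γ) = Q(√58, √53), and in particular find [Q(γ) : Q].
[Q(γ) : Q] = 4 (equivalently, Q(γ) = Q(√58, √53))

Obviously Q(γ) ⊆ Q(√58, √53), and [Q(√58, √53):Q] = 4 (since 58, 53 are distinct squarefree integers > 1 with 3074 not a perfect square). To show equality we compute the minimal polynomial of γ. From γ = √58 + √53: γ^2 = 58 + 2√(3074) + 53 = 111 + 2√(3074), so γ^2 - 111 = 2√(3074); squaring, (γ^2 - 111)^2 = 4·3074, i.e. γ^4 - 222γ^2 + 12321 - 12296 = 0, i.e. γ^4 - 222γ^2 + 25 = 0. So γ is a root of x^4 - 222x^2 + 25. This polynomial is irreducible over Q: it has no rational root (each ±√58 ± √53 is irrational), and any factorization into two quadratics over Q would force √(3074) ∈ Q (pairing opposite roots) or √58, √53 ∈ Q (other pairings), all impossible. Hence [Q(γ):Q] = 4 = [Q(√58, √53):Q], so Q(γ) = Q(√58, √53).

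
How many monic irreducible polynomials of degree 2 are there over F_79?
There are 3081 monic irreducible polynomials of degree 2 over F_79

Each element of F_{79^2} that lies in no proper subfield is a root of exactly one monic irreducible of degree 2 over F_79, and each such polynomial has 2 distinct roots in F_{79^2}. By Möbius inversion the count is N_79(2) = (1/2) Σ_{d|2} μ(2/d) · 79^d = (1/2)(μ(2)·79^1 + μ(1)·79^2) = 6162/2 = 3081.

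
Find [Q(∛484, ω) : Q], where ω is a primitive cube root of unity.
[Q(∛484, ω) : Q] = 6

[Q(∛484):Q] = 3 (min poly x^3 - 484, irreducible since 484 is not a perfect cube). [Q(ω):Q] = 2 (min poly x^2 + x + 1). Since Q(∛484) ⊂ R and ω ∉ R, we have ω ∉ Q(∛484), so x^2 + x + 1 remains irreducible over Q(∛484) and [Q(∛484, ω) : Q(∛484)] = 2. By the tower law, [Q(∛484, ω) : Q] = 3 · 2 = 6. (In fact Q(∛484, ω) is the splitting field of x^3 - 484 over Q.)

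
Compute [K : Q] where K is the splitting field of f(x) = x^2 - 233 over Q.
[K : Q] = 2

f(x) = x^2 - 233 factors as (x - √233)(x + √233). The splitting field is K = Q(√233). Since 233 is squarefree and > 1, it is not a perfect square, so x^2 - 233 is irreducible over Q and [Q(√233) : Q] = 2. Hence [K : Q] = 2.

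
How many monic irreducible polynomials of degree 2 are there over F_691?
There are 238395 monic irreducible polynomials of degree 2 over F_691

Each element of F_{691^2} that lies in no proper subfield is a root of exactly one monic irreducible of degree 2 over F_691, and each such polynomial has 2 distinct roots in F_{691^2}. By Möbius inversion the count is N_691(2) = (1/2) Σ_{d|2} μ(2/d) · 691^d = (1/2)(μ(2)·691^1 + μ(1)·691^2) = 476790/2 = 238395.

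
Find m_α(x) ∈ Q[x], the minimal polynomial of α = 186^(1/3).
m_α(x) = x^3 - 186

α satisfies α^3 = 186, so x^3 - 186 annihilates α. By the rational root test, a rational root p/q (in lowest terms) of x^3 - 186 would satisfy p^3 = 186 q^3, forcing q = 1 and p^3 = 186; but 186 is not a perfect cube, contradiction. A monic cubic over Q with no rational root is irreducible (any nontrivial factorization would include a linear factor). Hence x^3 - 186 is the minimal polynomial of α, and in particular [Q(α):Q] = 3.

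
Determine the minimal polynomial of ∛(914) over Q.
m_α(x) = x^3 - 914

α satisfies α^3 = 914, so x^3 - 914 annihilates α. By the rational root test, a rational root p/q (in lowest terms) of x^3 - 914 would satisfy p^3 = 914 q^3, forcing q = 1 and p^3 = 914; but 914 is not a perfect cube, contradiction. A monic cubic over Q with no rational root is irreducible (any nontrivial factorization would include a linear factor). Hence x^3 - 914 is the minimal polynomial of α, and in particular [Q(α):Q] = 3.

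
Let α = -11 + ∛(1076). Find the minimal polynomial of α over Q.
m_α(x) = x^3 + 33x^2 + 363x + 255

Set β = α + 11 = ∛(1076), so β^3 = 1076. Then (α + 11)^3 - 1076 = 0, i.e. α is a root of g(x) = (x + 11)^3 - 1076 = x^3 + 33x^2 + 363x + 255. Since g(x) = h(x + 11) where h(x) = x^3 - 1076, and h is irreducible over Q (because 1076 is not a perfect cube, so h has no rational root, and a monic cubic with no rational root is irreducible), g is also irreducible (irreducibility is preserved under the substitution x → x + 11). Hence m_α(x) = x^3 + 33x^2 + 363x + 255.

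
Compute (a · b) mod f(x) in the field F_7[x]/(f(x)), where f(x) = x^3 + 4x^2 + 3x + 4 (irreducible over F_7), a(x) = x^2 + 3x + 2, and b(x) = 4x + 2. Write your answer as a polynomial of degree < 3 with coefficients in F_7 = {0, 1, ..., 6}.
a · b ≡ 5x^2 + 2x + 2 (mod f(x))

Multiply in F_7[x]: a(x)·b(x) = (x^2 + 3x + 2)·(4x + 2) = 4x^3 + 4. This has degree ≥ 3, so divide by f(x) over F_7: 4x^3 + 4 = (4)·(x^3 + 4x^2 + 3x + 4) + (5x^2 + 2x + 2). Hence a·b ≡ 5x^2 + 2x + 2 (mod f). (F_7[x]/(f) is a field with 7^3 = 343 elements since f is irreducible of degree 3.)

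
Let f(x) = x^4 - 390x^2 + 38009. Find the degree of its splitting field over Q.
[K : Q] = 4

Solving the quadratic in x^2: x^2 = (390 ± √(390^2 - 4·38009))/2 = (390 ± √64)/2 = (390 ± 8)/2, giving x^2 = 191 or x^2 = 199. So f(x) = (x^2 - 191)(x^2 - 199) and the roots of f are ±√191, ±√199. Hence the splitting field is K = Q(√191, √199). Since 191 and 199 are distinct squarefree integers > 1, their product 38009 is not a perfect square, so √199 ∉ Q(√191). By the tower law [K:Q] = [Q(√191,√199):Q(√191)] · [Q(√191):Q] = 2 · 2 = 4.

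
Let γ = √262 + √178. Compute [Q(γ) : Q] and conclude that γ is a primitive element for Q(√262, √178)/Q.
[Q(γ) : Q] = 4 (equivalently, Q(γ) = Q(√262, √178))

Obviously Q(γ) ⊆ Q(√262, √178), and [Q(√262, √178):Q] = 4 (since 262, 178 are distinct squarefree integers > 1 with 46636 not a perfect square). To show equality we compute the minimal polynomial of γ. From γ = √262 + √178: γ^2 = 262 + 2√(46636) + 178 = 440 + 2√(46636), so γ^2 - 440 = 2√(46636); squaring, (γ^2 - 440)^2 = 4·46636, i.e. γ^4 - 880γ^2 + 193600 - 186544 = 0, i.e. γ^4 - 880γ^2 + 7056 = 0. So γ is a root of x^4 - 880x^2 + 7056. This polynomial is irreducible over Q: it has no rational root (each ±√262 ± √178 is irrational), and any factorization into two quadratics over Q would force √(46636) ∈ Q (pairing opposite roots) or √262, √178 ∈ Q (other pairings), all impossible. Hence [Q(γ):Q] = 4 = [Q(√262, √178):Q], so Q(γ) = Q(√262, √178).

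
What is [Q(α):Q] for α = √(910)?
[Q(α):Q] = 2

[Q(α):Q] equals the degree of the minimal polynomial of α. Here α^2 = 910 and x^2 - 910 is irreducible (d = 910 is squarefree, ≠ 1, hence not a square), so deg(m_α) = 2. Thus [Q(α):Q] = 2.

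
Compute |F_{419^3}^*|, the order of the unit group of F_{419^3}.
|F_{419^3}^*| = 73560058

F_{419^3} has 419^3 = 73560059 elements; its multiplicative group consists of all nonzero elements, so |F_{419^3}^*| = 73560059 - 1 = 73560058. (It is cyclic since any finite subgroup of the multiplicative group of a field is cyclic.)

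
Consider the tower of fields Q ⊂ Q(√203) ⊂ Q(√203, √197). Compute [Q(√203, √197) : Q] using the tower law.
[Q(√203, √197) : Q] = 4

[Q(√203):Q] = 2 (min poly x^2 - 203, irreducible since 203 is squarefree > 1). For the top step, suppose √197 ∈ Q(√203), say √197 = c + d√203 with c, d ∈ Q. Squaring: 197 = c^2 + 203d^2 + 2cd√203. Since √203 ∉ Q this forces 2cd = 0. If d = 0 then √197 = c ∈ Q, contradicting 197 squarefree > 1. If c = 0 then 197 = 203d^2, so 203·197 = (203d)^2 is a perfect square in Q — but 203·197 = 39991 is not a perfect square (since 203 and 197 are distinct squarefree integers). Contradiction. Hence √197 ∉ Q(√203), so x^2 - 197 stays irreducible over Q(√203) and [Q(√203, √197) : Q(√203)] = 2. By the tower law, [Q(√203, √197) : Q] = 2 · 2 = 4.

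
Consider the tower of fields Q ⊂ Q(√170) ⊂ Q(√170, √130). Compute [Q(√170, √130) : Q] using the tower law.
[Q(√170, √130) : Q] = 4

[Q(√170):Q] = 2 (min poly x^2 - 170, irreducible since 170 is squarefree > 1). For the top step, suppose √130 ∈ Q(√170), say √130 = c + d√170 with c, d ∈ Q. Squaring: 130 = c^2 + 170d^2 + 2cd√170. Since √170 ∉ Q this forces 2cd = 0. If d = 0 then √130 = c ∈ Q, contradicting 130 squarefree > 1. If c = 0 then 130 = 170d^2, so 170·130 = (170d)^2 is a perfect square in Q — but 170·130 = 22100 is not a perfect square (since 170 and 130 are distinct squarefree integers). Contradiction. Hence √130 ∉ Q(√170), so x^2 - 130 stays irreducible over Q(√170) and [Q(√170, √130) : Q(√170)] = 2. By the tower law, [Q(√170, √130) : Q] = 2 · 2 = 4.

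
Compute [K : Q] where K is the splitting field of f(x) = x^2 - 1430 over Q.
[K : Q] = 2

f(x) = x^2 - 1430 factors as (x - √1430)(x + √1430). The splitting field is K = Q(√1430). Since 1430 is squarefree and > 1, it is not a perfect square, so x^2 - 1430 is irreducible over Q and [Q(√1430) : Q] = 2. Hence [K : Q] = 2.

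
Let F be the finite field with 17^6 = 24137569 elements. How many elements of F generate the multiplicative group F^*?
There are φ(24137568) = 6345216 primitive elements

F_q^* is cyclic of order q - 1 = 24137568. A cyclic group of order m has exactly φ(m) generators. Here m = 24137568 = 2^5 · 3^3 · 7 · 13 · 307, so the number of primitive elements is φ(24137568) = 6345216.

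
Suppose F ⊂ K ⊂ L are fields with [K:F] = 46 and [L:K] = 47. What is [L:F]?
[L:F] = 2162

The tower law says that for any tower of field extensions F ⊂ K ⊂ L with finite degrees, [L:F] = [L:K] · [K:F]. Here this gives [L:F] = 47 · 46 = 2162.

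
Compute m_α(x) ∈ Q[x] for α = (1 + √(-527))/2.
m_α(x) = x^2 - x + 132

From 2α - 1 = √(-527), squaring gives (2α - 1)^2 = -527, i.e. 4α^2 - 4α + 1 = -527, so α^2 - α + (1 + 527)/4 = 0. Since -527 ≡ 1 (mod 4), (1 + 527)/4 = 132 ∈ Z. The polynomial x^2 - x + 132 has discriminant 1 - 4·(132) = -527, which is not a perfect square in Q (d = -527 is squarefree and ≠ 1), so x^2 - x + 132 is irreducible over Q. It is the minimal polynomial of α.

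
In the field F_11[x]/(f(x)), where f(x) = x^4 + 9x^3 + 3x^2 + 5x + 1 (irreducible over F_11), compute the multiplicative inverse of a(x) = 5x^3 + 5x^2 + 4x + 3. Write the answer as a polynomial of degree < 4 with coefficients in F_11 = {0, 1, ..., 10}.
a(x)^(-1) ≡ 3x^2 + 7x + 5 (mod f(x))

Since f is irreducible over F_11, F_11[x]/(f) is a field and a(x) ≠ 0 has an inverse. Apply the extended Euclidean algorithm to f(x) and a(x) in F_11[x]: f(x) = (9x + 6)·a(x) + (3x^2 + 9x + 5);  a(x) = (9x + 4)·(3x^2 + 9x + 5) + (5). The last nonzero remainder is the constant 5 = gcd(f, a) in F_11. Back-substituting through the division chain expresses 5 = s(x)·a(x) + t(x)·f(x) with s(x) ≡ 4x^2 + 2x + 3 (mod f), so (4x^2 + 2x + 3)·a(x) ≡ 5 (mod f). Multiplying by 5^(-1) ≡ 9 in F_11 gives a(x)^(-1) ≡ 9·(4x^2 + 2x + 3) ≡ 3x^2 + 7x + 5 (mod f). Check: (5x^3 + 5x^2 + 4x + 3)·(3x^2 + 7x + 5) = 4x^5 + 6x^4 + 6x^3 + 7x^2 + 8x + 4 ≡ 1 (mod x^4 + 9x^3 + 3x^2 + 5x + 1).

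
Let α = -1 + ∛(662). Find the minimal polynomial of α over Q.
m_α(x) = x^3 + 3x^2 + 3x - 661

Set β = α + 1 = ∛(662), so β^3 = 662. Then (α + 1)^3 - 662 = 0, i.e. α is a root of g(x) = (x + 1)^3 - 662 = x^3 + 3x^2 + 3x - 661. Since g(x) = h(x + 1) where h(x) = x^3 - 662, and h is irreducible over Q (because 662 is not a perfect cube, so h has no rational root, and a monic cubic with no rational root is irreducible), g is also irreducible (irreducibility is preserved under the substitution x → x + 1). Hence m_α(x) = x^3 + 3x^2 + 3x - 661.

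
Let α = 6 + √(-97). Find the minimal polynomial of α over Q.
m_α(x) = x^2 - 12x + 133

From α - 6 = √(-97), squaring gives (α - 6)^2 = -97, i.e. α^2 - 12α + 36 = -97, so α^2 - 12α + 133 = 0. The discriminant of x^2 - 12x + 133 is (-12)^2 - 4·(133) = 144 - 532 = -388, and 4·(-97) is not a perfect square in Q since -97 is squarefree and ≠ 1. Hence x^2 - 12x + 133 is irreducible over Q and is the minimal polynomial of α.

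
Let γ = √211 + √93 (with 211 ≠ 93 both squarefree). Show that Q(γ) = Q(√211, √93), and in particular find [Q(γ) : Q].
[Q(γ) : Q] = 4 (equivalently, Q(γ) = Q(√211, √93))

Obviously Q(γ) ⊆ Q(√211, √93), and [Q(√211, √93):Q] = 4 (since 211, 93 are distinct squarefree integers > 1 with 19623 not a perfect square). To show equality we compute the minimal polynomial of γ. From γ = √211 + √93: γ^2 = 211 + 2√(19623) + 93 = 304 + 2√(19623), so γ^2 - 304 = 2√(19623); squaring, (γ^2 - 304)^2 = 4·19623, i.e. γ^4 - 608γ^2 + 92416 - 78492 = 0, i.e. γ^4 - 608γ^2 + 13924 = 0. So γ is a root of x^4 - 608x^2 + 13924. This polynomial is irreducible over Q: it has no rational root (each ±√211 ± √93 is irrational), and any factorization into two quadratics over Q would force √(19623) ∈ Q (pairing opposite roots) or √211, √93 ∈ Q (other pairings), all impossible. Hence [Q(γ):Q] = 4 = [Q(√211, √93):Q], so Q(γ) = Q(√211, √93).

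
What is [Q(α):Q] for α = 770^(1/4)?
[Q(α):Q] = 4

α is a root of x^4 - 770. By Eisenstein's criterion at the prime p = 2 (which divides the constant term 770 but p^2 = 4 does not, since 770 is squarefree), x^4 - 770 is irreducible over Q. Hence [Q(α):Q] = 4.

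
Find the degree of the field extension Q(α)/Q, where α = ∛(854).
[Q(α):Q] = 3

The minimal polynomial of α is x^3 - 854, irreducible over Q since 854 is not a perfect cube (so x^3 - 854 has no rational root). Hence [Q(α):Q] = deg(m_α) = 3.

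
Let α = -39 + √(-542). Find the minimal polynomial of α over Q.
m_α(x) = x^2 + 78x + 2063

From α + 39 = √(-542), squaring gives (α + 39)^2 = -542, i.e. α^2 + 78α + 1521 = -542, so α^2 + 78α + 2063 = 0. The discriminant of x^2 + 78x + 2063 is (78)^2 - 4·(2063) = 6084 - 8252 = -2168, and 4·(-542) is not a perfect square in Q since -542 is squarefree and ≠ 1. Hence x^2 + 78x + 2063 is irreducible over Q and is the minimal polynomial of α.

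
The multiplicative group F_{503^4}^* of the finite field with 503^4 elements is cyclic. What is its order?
|F_{503^4}^*| = 64013554080

F_{503^4} has 503^4 = 64013554081 elements; its multiplicative group consists of all nonzero elements, so |F_{503^4}^*| = 64013554081 - 1 = 64013554080. (It is cyclic since any finite subgroup of the multiplicative group of a field is cyclic.)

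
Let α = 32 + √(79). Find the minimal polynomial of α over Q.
m_α(x) = x^2 - 64x + 945

From α - 32 = √(79), squaring gives (α - 32)^2 = 79, i.e. α^2 - 64α + 1024 = 79, so α^2 - 64α + 945 = 0. The discriminant of x^2 - 64x + 945 is (-64)^2 - 4·(945) = 4096 - 3780 = 316, and 4·(79) is not a perfect square in Q since 79 is squarefree and ≠ 1. Hence x^2 - 64x + 945 is irreducible over Q and is the minimal polynomial of α.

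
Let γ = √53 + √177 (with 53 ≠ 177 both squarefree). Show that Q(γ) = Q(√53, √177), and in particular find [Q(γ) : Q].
[Q(γ) : Q] = 4 (equivalently, Q(γ) = Q(√53, √177))

Obviously Q(γ) ⊆ Q(√53, √177), and [Q(√53, √177):Q] = 4 (since 53, 177 are distinct squarefree integers > 1 with 9381 not a perfect square). To show equality we compute the minimal polynomial of γ. From γ = √53 + √177: γ^2 = 53 + 2√(9381) + 177 = 230 + 2√(9381), so γ^2 - 230 = 2√(9381); squaring, (γ^2 - 230)^2 = 4·9381, i.e. γ^4 - 460γ^2 + 52900 - 37524 = 0, i.e. γ^4 - 460γ^2 + 15376 = 0. So γ is a root of x^4 - 460x^2 + 15376. This polynomial is irreducible over Q: it has no rational root (each ±√53 ± √177 is irrational), and any factorization into two quadratics over Q would force √(9381) ∈ Q (pairing opposite roots) or √53, √177 ∈ Q (other pairings), all impossible. Hence [Q(γ):Q] = 4 = [Q(√53, √177):Q], so Q(γ) = Q(√53, √177).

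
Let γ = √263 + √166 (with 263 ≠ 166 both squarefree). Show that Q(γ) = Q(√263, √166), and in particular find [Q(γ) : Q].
[Q(γ) : Q] = 4 (equivalently, Q(γ) = Q(√263, √166))

Obviously Q(γ) ⊆ Q(√263, √166), and [Q(√263, √166):Q] = 4 (since 263, 166 are distinct squarefree integers > 1 with 43658 not a perfect square). To show equality we compute the minimal polynomial of γ. From γ = √263 + √166: γ^2 = 263 + 2√(43658) + 166 = 429 + 2√(43658), so γ^2 - 429 = 2√(43658); squaring, (γ^2 - 429)^2 = 4·43658, i.e. γ^4 - 858γ^2 + 184041 - 174632 = 0, i.e. γ^4 - 858γ^2 + 9409 = 0. So γ is a root of x^4 - 858x^2 + 9409. This polynomial is irreducible over Q: it has no rational root (each ±√263 ± √166 is irrational), and any factorization into two quadratics over Q would force √(43658) ∈ Q (pairing opposite roots) or √263, √166 ∈ Q (other pairings), all impossible. Hence [Q(γ):Q] = 4 = [Q(√263, √166):Q], so Q(γ) = Q(√263, √166).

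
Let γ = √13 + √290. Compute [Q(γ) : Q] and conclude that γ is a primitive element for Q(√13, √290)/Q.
[Q(γ) : Q] = 4 (equivalently, Q(γ) = Q(√13, √290))

Obviously Q(γ) ⊆ Q(√13, √290), and [Q(√13, √290):Q] = 4 (since 13, 290 are distinct squarefree integers > 1 with 3770 not a perfect square). To show equality we compute the minimal polynomial of γ. From γ = √13 + √290: γ^2 = 13 + 2√(3770) + 290 = 303 + 2√(3770), so γ^2 - 303 = 2√(3770); squaring, (γ^2 - 303)^2 = 4·3770, i.e. γ^4 - 606γ^2 + 91809 - 15080 = 0, i.e. γ^4 - 606γ^2 + 76729 = 0. So γ is a root of x^4 - 606x^2 + 76729. This polynomial is irreducible over Q: it has no rational root (each ±√13 ± √290 is irrational), and any factorization into two quadratics over Q would force √(3770) ∈ Q (pairing opposite roots) or √13, √290 ∈ Q (other pairings), all impossible. Hence [Q(γ):Q] = 4 = [Q(√13, √290):Q], so Q(γ) = Q(√13, √290).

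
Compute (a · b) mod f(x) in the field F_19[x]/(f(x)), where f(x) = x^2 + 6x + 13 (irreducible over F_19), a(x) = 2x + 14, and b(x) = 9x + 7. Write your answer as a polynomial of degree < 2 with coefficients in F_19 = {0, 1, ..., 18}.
a · b ≡ 13x + 16 (mod f(x))

Multiply in F_19[x]: a(x)·b(x) = (2x + 14)·(9x + 7) = 18x^2 + 7x + 3. This has degree ≥ 2, so divide by f(x) over F_19: 18x^2 + 7x + 3 = (18)·(x^2 + 6x + 13) + (13x + 16). Hence a·b ≡ 13x + 16 (mod f). (F_19[x]/(f) is a field with 19^2 = 361 elements since f is irreducible of degree 2.)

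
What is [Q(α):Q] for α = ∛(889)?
[Q(α):Q] = 3

The minimal polynomial of α is x^3 - 889, irreducible over Q since 889 is not a perfect cube (so x^3 - 889 has no rational root). Hence [Q(α):Q] = deg(m_α) = 3.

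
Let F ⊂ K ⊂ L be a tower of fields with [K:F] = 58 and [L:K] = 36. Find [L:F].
[L:F] = 2088

The tower law says that for any tower of field extensions F ⊂ K ⊂ L with finite degrees, [L:F] = [L:K] · [K:F]. Here this gives [L:F] = 36 · 58 = 2088.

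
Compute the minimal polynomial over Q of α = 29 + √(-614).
m_α(x) = x^2 - 58x + 1455

From α - 29 = √(-614), squaring gives (α - 29)^2 = -614, i.e. α^2 - 58α + 841 = -614, so α^2 - 58α + 1455 = 0. The discriminant of x^2 - 58x + 1455 is (-58)^2 - 4·(1455) = 3364 - 5820 = -2456, and 4·(-614) is not a perfect square in Q since -614 is squarefree and ≠ 1. Hence x^2 - 58x + 1455 is irreducible over Q and is the minimal polynomial of α.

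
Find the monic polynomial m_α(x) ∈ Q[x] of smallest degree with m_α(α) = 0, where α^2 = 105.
m_α(x) = x^2 - 105

α satisfies α^2 - 105 = 0, so x^2 - 105 annihilates α. Since d = 105 is squarefree and ≠ 1, it is not a perfect square in Q, so x^2 - 105 has no rational root and is therefore irreducible over Q (a degree-2 polynomial over a field is irreducible iff it has no root). Hence m_α(x) = x^2 - 105.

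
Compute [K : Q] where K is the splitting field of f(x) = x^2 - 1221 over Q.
[K : Q] = 2

f(x) = x^2 - 1221 factors as (x - √1221)(x + √1221). The splitting field is K = Q(√1221). Since 1221 is squarefree and > 1, it is not a perfect square, so x^2 - 1221 is irreducible over Q and [Q(√1221) : Q] = 2. Hence [K : Q] = 2.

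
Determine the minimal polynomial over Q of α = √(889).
m_α(x) = x^2 - 889

α satisfies α^2 - 889 = 0, so x^2 - 889 annihilates α. Since d = 889 is squarefree and ≠ 1, it is not a perfect square in Q, so x^2 - 889 has no rational root and is therefore irreducible over Q (a degree-2 polynomial over a field is irreducible iff it has no root). Hence m_α(x) = x^2 - 889.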